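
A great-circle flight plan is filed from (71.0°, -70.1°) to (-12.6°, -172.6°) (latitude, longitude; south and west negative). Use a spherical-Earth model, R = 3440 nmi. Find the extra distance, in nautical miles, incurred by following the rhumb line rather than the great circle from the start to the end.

Great circle: cos σ = sin φ₁ sin φ₂ + cos φ₁ cos φ₂ cos Δλ,  σ = 1.8494 rad → d_gc = 6362.0 nmi
Rhumb line: Δψ = -2.0094, q = Δφ/Δψ = 0.7261, d_rh = R√(Δφ²+q²Δλ²) = 6720.3 nmi
Excess = 6720.3 − 6362.0 = 358.3 ≈ 358 nmi

358 nmi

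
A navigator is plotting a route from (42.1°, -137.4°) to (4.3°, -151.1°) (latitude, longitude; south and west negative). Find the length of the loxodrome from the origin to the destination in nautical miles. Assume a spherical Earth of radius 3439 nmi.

Rhumb course C = atan2(Δλ, Δψ) with Δψ = ln[tan(π/4+φ₂/2)/tan(π/4+φ₁/2)] = -0.7364, Δλ = -0.2391 → C = 197.99°
d = R·|Δφ| / |cos C| = 3439·0.65973 / 0.95112 = 2385 nmi

2385 nmi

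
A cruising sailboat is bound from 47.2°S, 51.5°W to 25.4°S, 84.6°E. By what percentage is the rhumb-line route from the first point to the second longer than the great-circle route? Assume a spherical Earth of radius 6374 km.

Great circle: σ = 1.6987 rad → d_gc = Rσ = 10827.3 km
Rhumb: Δφ = +0.3805, Δλ = +2.3754, Δψ = +0.4782, q = Δφ/Δψ = 0.7957 → d_rh = R√(Δφ²+q²Δλ²) = 12289.3 km
Excess = (12289.3 − 10827.3) / 10827.3 = 1462.0 / 10827.3 = 13.50% ≈ 13.5%

13.5%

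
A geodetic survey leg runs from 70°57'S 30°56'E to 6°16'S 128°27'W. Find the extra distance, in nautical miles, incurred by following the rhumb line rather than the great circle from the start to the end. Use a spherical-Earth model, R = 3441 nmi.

Great circle: cos σ = sin φ₁ sin φ₂ + cos φ₁ cos φ₂ cos Δλ,  σ = 1.7727 rad → d_gc = 6099.7 nmi
Rhumb line: Δψ = +1.6754, q = Δφ/Δψ = 0.6738, d_rh = R√(Δφ²+q²Δλ²) = 7529.3 nmi
Excess = 7529.3 − 6099.7 = 1429.6 ≈ 1430 nmi

1430 nmi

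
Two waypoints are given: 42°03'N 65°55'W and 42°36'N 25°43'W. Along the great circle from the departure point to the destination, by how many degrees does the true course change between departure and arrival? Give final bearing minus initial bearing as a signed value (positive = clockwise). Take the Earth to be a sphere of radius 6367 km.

At departure: θ₁ = atan2(sin Δλ cos φ₂, cos φ₁ sin φ₂ − sin φ₁ cos φ₂ cos Δλ) = 75.14°
At arrival: θ₂ = atan2(sin Δλ cos φ₁, −cos φ₂ sin φ₁ + sin φ₂ cos φ₁ cos Δλ) = 102.83°
Δθ = θ₂ − θ₁ = +27.7°

+27.7°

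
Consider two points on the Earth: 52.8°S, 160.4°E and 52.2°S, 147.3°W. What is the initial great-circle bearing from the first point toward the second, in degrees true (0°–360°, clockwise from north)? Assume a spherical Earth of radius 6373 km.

110.3°

θ = atan2( sin Δλ·cos φ₂ ,  cos φ₁ sin φ₂ − sin φ₁ cos φ₂ cos Δλ )
  = atan2(+0.4849, -0.1792) = 110.28°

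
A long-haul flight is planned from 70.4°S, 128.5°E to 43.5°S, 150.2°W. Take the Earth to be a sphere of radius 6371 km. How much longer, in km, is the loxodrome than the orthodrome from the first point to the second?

338 km

Great circle: cos σ = sin φ₁ sin φ₂ + cos φ₁ cos φ₂ cos Δλ,  σ = 0.8158 rad → d_gc = 5197.6 km
Rhumb line: Δψ = +0.9112, q = Δφ/Δψ = 0.5152, d_rh = R√(Δφ²+q²Δλ²) = 5535.6 km
Excess = 5535.6 − 5197.6 = 338.0 ≈ 338 km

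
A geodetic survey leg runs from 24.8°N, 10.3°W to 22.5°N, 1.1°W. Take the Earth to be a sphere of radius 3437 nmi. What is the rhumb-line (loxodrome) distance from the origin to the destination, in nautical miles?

Δψ = ln[tan(π/4+φ₂/2)/tan(π/4+φ₁/2)] = -0.0438;  Δφ = -0.0401 rad,  Δλ = +0.1606 rad
q = Δφ/Δψ = 0.9159
d = R·√(Δφ² + q²Δλ²) = 3437·0.15245 = 524 nmi

524 nmi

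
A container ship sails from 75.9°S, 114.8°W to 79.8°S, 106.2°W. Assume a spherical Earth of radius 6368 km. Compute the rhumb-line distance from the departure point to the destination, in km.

477 km

Δψ = ln[tan(π/4+φ₂/2)/tan(π/4+φ₁/2)] = -0.3262;  Δφ = -0.0681 rad,  Δλ = +0.1501 rad
q = Δφ/Δψ = 0.2087
d = R·√(Δφ² + q²Δλ²) = 6368·0.07493 = 477 km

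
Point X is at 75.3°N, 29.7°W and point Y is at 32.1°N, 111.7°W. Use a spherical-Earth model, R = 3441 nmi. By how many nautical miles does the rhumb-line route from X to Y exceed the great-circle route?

212 nmi

Great circle: cos σ = sin φ₁ sin φ₂ + cos φ₁ cos φ₂ cos Δλ,  σ = 0.9957 rad → d_gc = 3426.2 nmi
Rhumb line: Δψ = -1.4559, q = Δφ/Δψ = 0.5179, d_rh = R√(Δφ²+q²Δλ²) = 3638.0 nmi
Excess = 3638.0 − 3426.2 = 211.8 ≈ 212 nmi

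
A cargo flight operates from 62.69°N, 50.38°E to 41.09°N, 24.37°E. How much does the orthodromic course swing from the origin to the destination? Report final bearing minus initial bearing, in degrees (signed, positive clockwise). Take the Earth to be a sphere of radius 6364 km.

At departure: θ₁ = atan2(sin Δλ cos φ₂, cos φ₁ sin φ₂ − sin φ₁ cos φ₂ cos Δλ) = 227.74°
At arrival: θ₂ = atan2(sin Δλ cos φ₁, −cos φ₂ sin φ₁ + sin φ₂ cos φ₁ cos Δλ) = 206.78°
Δθ = θ₂ − θ₁ = -21.0°

-21.0°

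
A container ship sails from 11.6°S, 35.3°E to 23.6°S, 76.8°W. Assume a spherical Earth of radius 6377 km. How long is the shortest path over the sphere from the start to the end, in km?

Haversine: a = sin²(Δφ/2)+cos φ₁ cos φ₂ sin²(Δλ/2) = 0.62861;  σ = 2·atan2(√a,√(1−a))
σ = 104.905° → d = Rσ = 6377·1.83094 = 11676 km

11676 km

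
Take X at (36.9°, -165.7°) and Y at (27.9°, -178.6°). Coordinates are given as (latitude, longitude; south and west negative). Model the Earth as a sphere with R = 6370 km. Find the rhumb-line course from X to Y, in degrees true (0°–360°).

230.4°

Δψ = ln[tan(π/4+φ₂/2)/tan(π/4+φ₁/2)] = -0.1864
Δλ = -0.2251 rad (taken the short way round)
course = atan2(Δλ, Δψ) = 230.38°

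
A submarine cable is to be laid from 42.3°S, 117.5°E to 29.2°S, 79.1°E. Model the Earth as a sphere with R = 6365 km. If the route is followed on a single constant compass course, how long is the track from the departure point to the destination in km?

3741 km

Δψ = ln[tan(π/4+φ₂/2)/tan(π/4+φ₁/2)] = +0.2830;  Δφ = +0.2286 rad,  Δλ = -0.6702 rad
q = Δφ/Δψ = 0.8080
d = R·√(Δφ² + q²Δλ²) = 6365·0.58779 = 3741 km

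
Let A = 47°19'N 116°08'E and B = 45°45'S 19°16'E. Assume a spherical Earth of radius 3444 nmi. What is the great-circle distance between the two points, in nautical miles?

7554 nmi

Haversine: a = sin²(Δφ/2)+cos φ₁ cos φ₂ sin²(Δλ/2) = 0.79156;  σ = 2·atan2(√a,√(1−a))
σ = 125.670° → d = Rσ = 3444·2.19336 = 7554 nmi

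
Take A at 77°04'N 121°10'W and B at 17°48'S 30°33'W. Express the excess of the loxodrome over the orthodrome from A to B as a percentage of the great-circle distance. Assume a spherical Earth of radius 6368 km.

Great circle: σ = 1.8757 rad → d_gc = Rσ = 11944.7 km
Rhumb: Δφ = -1.6557, Δλ = +1.5816, Δψ = -2.4931, q = Δφ/Δψ = 0.6641 → d_rh = R√(Δφ²+q²Δλ²) = 12486.3 km
Excess = (12486.3 − 11944.7) / 11944.7 = 541.6 / 11944.7 = 4.53% ≈ 4.5%

4.5%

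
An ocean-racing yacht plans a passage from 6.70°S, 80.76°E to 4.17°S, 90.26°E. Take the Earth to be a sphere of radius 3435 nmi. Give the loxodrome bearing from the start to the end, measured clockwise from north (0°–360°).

Δψ = ln[tan(π/4+φ₂/2)/tan(π/4+φ₁/2)] = +0.0444
Δλ = +0.1658 rad (taken the short way round)
course = atan2(Δλ, Δψ) = 75.02°

75.0°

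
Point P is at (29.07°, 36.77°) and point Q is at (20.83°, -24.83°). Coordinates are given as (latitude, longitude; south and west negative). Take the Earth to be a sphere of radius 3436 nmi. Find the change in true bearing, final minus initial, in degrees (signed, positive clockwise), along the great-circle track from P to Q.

-28.3°

Initial bearing θ₁ = atan2(sin Δλ cos φ₂, cos φ₁ sin φ₂ − sin φ₁ cos φ₂ cos Δλ) = 276.58°
Final bearing θ₂ = (initial bearing from the destination back to the start) + 180° = 248.28°
Δθ = θ₂ − θ₁ = -28.3°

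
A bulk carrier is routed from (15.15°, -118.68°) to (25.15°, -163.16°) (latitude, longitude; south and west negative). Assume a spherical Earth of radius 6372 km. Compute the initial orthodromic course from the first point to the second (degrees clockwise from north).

N = sin Δλ·cos φ₂ = -0.6342;  D = cos φ₁ sin φ₂ − sin φ₁ cos φ₂ cos Δλ = +0.2414
initial course = atan2(N, D) = 290.84°

290.8°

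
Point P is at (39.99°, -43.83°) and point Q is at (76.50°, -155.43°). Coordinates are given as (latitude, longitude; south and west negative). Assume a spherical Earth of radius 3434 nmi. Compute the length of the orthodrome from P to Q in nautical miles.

Haversine: a = sin²(Δφ/2)+cos φ₁ cos φ₂ sin²(Δλ/2) = 0.22047;  σ = 2·atan2(√a,√(1−a))
σ = 56.009° → d = Rσ = 3434·0.97755 = 3357 nmi

3357 nmi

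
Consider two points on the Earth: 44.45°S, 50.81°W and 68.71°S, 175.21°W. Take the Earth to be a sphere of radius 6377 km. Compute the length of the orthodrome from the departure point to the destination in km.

6633 km

cos σ = sin φ₁ sin φ₂ + cos φ₁ cos φ₂ cos Δλ
      = sin(-44.45°)sin(-68.71°) + cos(-44.45°)cos(-68.71°)cos(-124.40°) = 0.5061
σ = 59.598° → d = Rσ = 6377·1.04019 = 6633 km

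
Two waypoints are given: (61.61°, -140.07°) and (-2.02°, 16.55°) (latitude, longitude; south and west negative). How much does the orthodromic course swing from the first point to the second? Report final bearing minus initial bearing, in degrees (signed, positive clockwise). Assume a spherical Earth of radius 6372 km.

At departure: θ₁ = atan2(sin Δλ cos φ₂, cos φ₁ sin φ₂ − sin φ₁ cos φ₂ cos Δλ) = 26.65°
At arrival: θ₂ = atan2(sin Δλ cos φ₁, −cos φ₂ sin φ₁ + sin φ₂ cos φ₁ cos Δλ) = 167.68°
Δθ = θ₂ − θ₁ = +141.0°

+141.0°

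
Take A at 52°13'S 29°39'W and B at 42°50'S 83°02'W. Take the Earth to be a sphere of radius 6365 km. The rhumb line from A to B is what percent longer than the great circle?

2.1%

Great circle: σ = 0.6346 rad → d_gc = Rσ = 4039.2 km
Rhumb: Δφ = +0.1638, Δλ = -0.9317, Δψ = +0.2435, q = Δφ/Δψ = 0.6727 → d_rh = R√(Δφ²+q²Δλ²) = 4123.3 km
Excess = (4123.3 − 4039.2) / 4039.2 = 84.1 / 4039.2 = 2.08% ≈ 2.1%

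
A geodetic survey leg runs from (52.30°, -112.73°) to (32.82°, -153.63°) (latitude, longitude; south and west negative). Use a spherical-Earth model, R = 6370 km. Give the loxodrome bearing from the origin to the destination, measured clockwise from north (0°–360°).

236.8°

Δψ = ln[tan(π/4+φ₂/2)/tan(π/4+φ₁/2)] = -0.4677
Δλ = -0.7138 rad (taken the short way round)
course = atan2(Δλ, Δψ) = 236.77°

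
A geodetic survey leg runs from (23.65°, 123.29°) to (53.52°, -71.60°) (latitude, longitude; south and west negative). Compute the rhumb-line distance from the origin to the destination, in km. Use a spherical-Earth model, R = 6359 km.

14335 km

Rhumb course C = atan2(Δλ, Δψ) with Δψ = ln[tan(π/4+φ₂/2)/tan(π/4+φ₁/2)] = +0.6850, Δλ = +2.8817 → C = 76.63°
d = R·|Δφ| / |cos C| = 6359·0.52133 / 0.23126 = 14335 km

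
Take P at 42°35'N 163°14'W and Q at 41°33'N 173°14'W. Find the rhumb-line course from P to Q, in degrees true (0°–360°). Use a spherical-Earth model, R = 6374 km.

262.1°

Meridional parts: M(φ₁)=+0.8229, M(φ₂)=+0.7986 → ΔM = -0.0243;  Δλ = -0.1745 rad
tan C = Δλ / ΔM = +7.1839 → C = 262.08°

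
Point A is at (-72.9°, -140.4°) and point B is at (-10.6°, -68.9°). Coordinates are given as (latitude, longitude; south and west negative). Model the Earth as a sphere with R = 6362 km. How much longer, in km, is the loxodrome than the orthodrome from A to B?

296 km

Great circle: cos σ = sin φ₁ sin φ₂ + cos φ₁ cos φ₂ cos Δλ,  σ = 1.3000 rad → d_gc = 8270.4 km
Rhumb line: Δψ = +1.7088, q = Δφ/Δψ = 0.6363, d_rh = R√(Δφ²+q²Δλ²) = 8566.0 km
Excess = 8566.0 − 8270.4 = 295.6 ≈ 296 km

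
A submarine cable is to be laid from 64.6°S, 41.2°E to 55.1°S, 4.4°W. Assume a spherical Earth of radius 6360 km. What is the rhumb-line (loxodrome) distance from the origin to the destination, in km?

Rhumb course C = atan2(Δλ, Δψ) with Δψ = ln[tan(π/4+φ₂/2)/tan(π/4+φ₁/2)] = +0.3328, Δλ = -0.7959 → C = 292.69°
d = R·|Δφ| / |cos C| = 6360·0.16581 / 0.38576 = 2734 km

2734 km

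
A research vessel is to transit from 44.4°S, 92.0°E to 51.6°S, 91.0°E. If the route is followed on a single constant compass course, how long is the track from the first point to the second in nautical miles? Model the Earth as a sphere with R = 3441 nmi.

Rhumb course C = atan2(Δλ, Δψ) with Δψ = ln[tan(π/4+φ₂/2)/tan(π/4+φ₁/2)] = -0.1882, Δλ = -0.0175 → C = 185.30°
d = R·|Δφ| / |cos C| = 3441·0.12566 / 0.99573 = 434 nmi

434 nmi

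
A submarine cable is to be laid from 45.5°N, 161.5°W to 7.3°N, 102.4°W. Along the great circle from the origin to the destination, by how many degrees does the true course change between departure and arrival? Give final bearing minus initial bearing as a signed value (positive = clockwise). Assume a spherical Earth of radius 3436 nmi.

+29.9°

At departure: θ₁ = atan2(sin Δλ cos φ₂, cos φ₁ sin φ₂ − sin φ₁ cos φ₂ cos Δλ) = 107.86°
At arrival: θ₂ = atan2(sin Δλ cos φ₁, −cos φ₂ sin φ₁ + sin φ₂ cos φ₁ cos Δλ) = 137.73°
Δθ = θ₂ − θ₁ = +29.9°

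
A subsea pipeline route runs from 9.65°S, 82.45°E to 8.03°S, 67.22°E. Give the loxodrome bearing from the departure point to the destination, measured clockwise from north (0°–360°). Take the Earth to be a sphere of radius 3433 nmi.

Meridional parts: M(φ₁)=-0.1692, M(φ₂)=-0.1406 → ΔM = +0.0286;  Δλ = -0.2658 rad
tan C = Δλ / ΔM = -9.2892 → C = 276.14°

276.1°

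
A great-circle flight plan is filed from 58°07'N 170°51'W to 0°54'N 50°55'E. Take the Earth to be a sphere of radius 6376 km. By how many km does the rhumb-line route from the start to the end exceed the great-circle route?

1448 km

Great circle: cos σ = sin φ₁ sin φ₂ + cos φ₁ cos φ₂ cos Δλ,  σ = 1.9612 rad → d_gc = 12504.7 km
Rhumb line: Δψ = -1.2373, q = Δφ/Δψ = 0.8071, d_rh = R√(Δφ²+q²Δλ²) = 13953.0 km
Excess = 13953.0 − 12504.7 = 1448.3 ≈ 1448 km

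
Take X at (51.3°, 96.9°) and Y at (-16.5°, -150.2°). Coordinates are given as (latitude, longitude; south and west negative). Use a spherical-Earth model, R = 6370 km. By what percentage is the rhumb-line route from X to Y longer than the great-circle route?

Great circle: σ = 2.0431 rad → d_gc = Rσ = 13014.5 km
Rhumb: Δφ = -1.1833, Δλ = +1.9705, Δψ = -1.3385, q = Δφ/Δψ = 0.8841 → d_rh = R√(Δφ²+q²Δλ²) = 13414.8 km
Excess = (13414.8 − 13014.5) / 13014.5 = 400.3 / 13014.5 = 3.08% ≈ 3.1%

3.1%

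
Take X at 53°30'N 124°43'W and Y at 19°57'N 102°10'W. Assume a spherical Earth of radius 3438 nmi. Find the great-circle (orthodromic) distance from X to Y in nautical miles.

cos σ = sin φ₁ sin φ₂ + cos φ₁ cos φ₂ cos Δλ
      = sin(53.50°)sin(19.95°) + cos(53.50°)cos(19.95°)cos(22.55°) = 0.7907
σ = 37.753° → d = Rσ = 3438·0.65892 = 2265 nmi

2265 nmi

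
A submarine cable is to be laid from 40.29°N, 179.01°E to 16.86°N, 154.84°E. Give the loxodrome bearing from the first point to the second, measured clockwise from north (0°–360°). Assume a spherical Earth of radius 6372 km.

Meridional parts: M(φ₁)=+0.7695, M(φ₂)=+0.2986 → ΔM = -0.4709;  Δλ = -0.4218 rad
tan C = Δλ / ΔM = +0.8958 → C = 221.85°

221.9°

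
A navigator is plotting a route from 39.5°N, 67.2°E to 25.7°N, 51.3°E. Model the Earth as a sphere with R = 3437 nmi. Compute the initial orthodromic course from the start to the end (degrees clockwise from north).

N = sin Δλ·cos φ₂ = -0.2469;  D = cos φ₁ sin φ₂ − sin φ₁ cos φ₂ cos Δλ = -0.2166
initial course = atan2(N, D) = 228.73°

228.7°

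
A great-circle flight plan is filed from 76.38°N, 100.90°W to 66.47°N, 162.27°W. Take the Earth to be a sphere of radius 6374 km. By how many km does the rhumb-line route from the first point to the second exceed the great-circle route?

Great circle: cos σ = sin φ₁ sin φ₂ + cos φ₁ cos φ₂ cos Δλ,  σ = 0.3594 rad → d_gc = 2290.71 km
Rhumb line: Δψ = -0.5562, q = Δφ/Δψ = 0.3110, d_rh = R√(Δφ²+q²Δλ²) = 2392.23 km
Excess = 2392.23 − 2290.71 = 101.52 ≈ 102 km

102 km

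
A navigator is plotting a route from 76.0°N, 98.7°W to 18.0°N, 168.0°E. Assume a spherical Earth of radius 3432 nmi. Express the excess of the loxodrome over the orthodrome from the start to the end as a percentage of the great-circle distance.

7.2%

Great circle: σ = 1.2801 rad → d_gc = Rσ = 4393.4 nmi
Rhumb: Δφ = -1.0123, Δλ = -1.6284, Δψ = -1.7779, q = Δφ/Δψ = 0.5694 → d_rh = R√(Δφ²+q²Δλ²) = 4711.2 nmi
Excess = (4711.2 − 4393.4) / 4393.4 = 317.8 / 4393.4 = 7.23% ≈ 7.2%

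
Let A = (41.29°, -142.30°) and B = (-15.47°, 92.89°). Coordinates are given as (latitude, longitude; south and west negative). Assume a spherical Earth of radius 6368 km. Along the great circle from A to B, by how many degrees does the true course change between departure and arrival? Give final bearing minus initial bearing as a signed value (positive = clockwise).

-51.8°

At departure: θ₁ = atan2(sin Δλ cos φ₂, cos φ₁ sin φ₂ − sin φ₁ cos φ₂ cos Δλ) = 281.61°
At arrival: θ₂ = atan2(sin Δλ cos φ₁, −cos φ₂ sin φ₁ + sin φ₂ cos φ₁ cos Δλ) = 229.79°
Δθ = θ₂ − θ₁ = -51.8°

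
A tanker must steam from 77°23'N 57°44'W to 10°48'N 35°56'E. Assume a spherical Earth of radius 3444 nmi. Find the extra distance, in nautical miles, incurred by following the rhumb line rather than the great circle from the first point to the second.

332 nmi

Great circle: cos σ = sin φ₁ sin φ₂ + cos φ₁ cos φ₂ cos Δλ,  σ = 1.4008 rad → d_gc = 4824.5 nmi
Rhumb line: Δψ = -2.0127, q = Δφ/Δψ = 0.5774, d_rh = R√(Δφ²+q²Δλ²) = 5156.2 nmi
Excess = 5156.2 − 4824.5 = 331.7 ≈ 332 nmi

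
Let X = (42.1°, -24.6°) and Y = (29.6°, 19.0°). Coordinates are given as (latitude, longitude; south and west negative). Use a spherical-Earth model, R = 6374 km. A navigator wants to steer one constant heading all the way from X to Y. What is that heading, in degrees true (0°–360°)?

Meridional parts: M(φ₁)=+0.8115, M(φ₂)=+0.5413 → ΔM = -0.2703;  Δλ = +0.7610 rad
tan C = Δλ / ΔM = -2.8157 → C = 109.55°

109.6°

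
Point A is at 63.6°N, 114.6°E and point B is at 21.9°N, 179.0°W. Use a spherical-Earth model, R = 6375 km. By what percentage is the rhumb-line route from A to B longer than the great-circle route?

3.0%

Great circle: σ = 1.0481 rad → d_gc = Rσ = 6681.4 km
Rhumb: Δφ = -0.7278, Δλ = +1.1589, Δψ = -1.0582, q = Δφ/Δψ = 0.6878 → d_rh = R√(Δφ²+q²Δλ²) = 6880.8 km
Excess = (6880.8 − 6681.4) / 6681.4 = 199.4 / 6681.4 = 2.98% ≈ 3.0%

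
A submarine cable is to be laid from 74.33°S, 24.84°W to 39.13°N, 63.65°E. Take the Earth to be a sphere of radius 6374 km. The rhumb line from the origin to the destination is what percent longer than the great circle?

2.7%

Great circle: σ = 2.2169 rad → d_gc = Rσ = 14130.7 km
Rhumb: Δφ = +1.9803, Δλ = +1.5444, Δψ = +2.7266, q = Δφ/Δψ = 0.7263 → d_rh = R√(Δφ²+q²Δλ²) = 14506.4 km
Excess = (14506.4 − 14130.7) / 14130.7 = 375.7 / 14130.7 = 2.66% ≈ 2.7%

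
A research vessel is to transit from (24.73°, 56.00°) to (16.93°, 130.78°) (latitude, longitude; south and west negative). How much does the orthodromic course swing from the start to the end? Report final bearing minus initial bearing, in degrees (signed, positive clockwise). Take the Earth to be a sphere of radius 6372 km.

+30.5°

At departure: θ₁ = atan2(sin Δλ cos φ₂, cos φ₁ sin φ₂ − sin φ₁ cos φ₂ cos Δλ) = 80.20°
At arrival: θ₂ = atan2(sin Δλ cos φ₁, −cos φ₂ sin φ₁ + sin φ₂ cos φ₁ cos Δλ) = 110.68°
Δθ = θ₂ − θ₁ = +30.5°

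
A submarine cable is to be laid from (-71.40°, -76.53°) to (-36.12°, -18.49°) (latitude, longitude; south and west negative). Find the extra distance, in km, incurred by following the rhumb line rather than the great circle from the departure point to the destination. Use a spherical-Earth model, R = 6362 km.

152 km

Great circle: cos σ = sin φ₁ sin φ₂ + cos φ₁ cos φ₂ cos Δλ,  σ = 0.8023 rad → d_gc = 5104.1 km
Rhumb line: Δψ = +1.1325, q = Δφ/Δψ = 0.5437, d_rh = R√(Δφ²+q²Δλ²) = 5255.9 km
Excess = 5255.9 − 5104.1 = 151.8 ≈ 152 km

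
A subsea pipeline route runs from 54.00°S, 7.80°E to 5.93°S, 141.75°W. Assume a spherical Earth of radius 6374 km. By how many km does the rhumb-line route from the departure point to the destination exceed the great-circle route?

Great circle: cos σ = sin φ₁ sin φ₂ + cos φ₁ cos φ₂ cos Δλ,  σ = 2.0047 rad → d_gc = 12778.0 km
Rhumb line: Δψ = +1.0205, q = Δφ/Δψ = 0.8221, d_rh = R√(Δφ²+q²Δλ²) = 14686.1 km
Excess = 14686.1 − 12778.0 = 1908.1 ≈ 1908 km

1908 km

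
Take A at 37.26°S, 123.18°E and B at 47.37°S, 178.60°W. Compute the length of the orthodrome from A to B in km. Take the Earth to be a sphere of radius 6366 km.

cos σ = sin φ₁ sin φ₂ + cos φ₁ cos φ₂ cos Δλ
      = sin(-37.26°)sin(-47.37°) + cos(-37.26°)cos(-47.37°)cos(58.22°) = 0.7293
σ = 43.170° → d = Rσ = 6366·0.75346 = 4797 km

4797 km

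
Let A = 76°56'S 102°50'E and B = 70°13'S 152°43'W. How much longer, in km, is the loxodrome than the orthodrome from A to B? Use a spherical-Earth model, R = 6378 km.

414 km

Great circle: cos σ = sin φ₁ sin φ₂ + cos φ₁ cos φ₂ cos Δλ,  σ = 0.4567 rad → d_gc = 2912.7 km
Rhumb line: Δψ = +0.4204, q = Δφ/Δψ = 0.2788, d_rh = R√(Δφ²+q²Δλ²) = 3327.0 km
Excess = 3327.0 − 2912.7 = 414.3 ≈ 414 km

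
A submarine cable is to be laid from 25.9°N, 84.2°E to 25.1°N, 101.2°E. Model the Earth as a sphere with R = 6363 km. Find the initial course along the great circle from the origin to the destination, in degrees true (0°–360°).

N = sin Δλ·cos φ₂ = +0.2648;  D = cos φ₁ sin φ₂ − sin φ₁ cos φ₂ cos Δλ = +0.0033
initial course = atan2(N, D) = 89.28°

89.3°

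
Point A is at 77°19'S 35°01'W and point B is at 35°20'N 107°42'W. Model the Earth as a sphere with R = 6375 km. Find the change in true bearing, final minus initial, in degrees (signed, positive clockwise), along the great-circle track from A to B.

Initial bearing θ₁ = atan2(sin Δλ cos φ₂, cos φ₁ sin φ₂ − sin φ₁ cos φ₂ cos Δλ) = 295.04°
Final bearing θ₂ = (initial bearing from the destination back to the start) + 180° = 345.89°
Δθ = θ₂ − θ₁ = +50.8°

+50.8°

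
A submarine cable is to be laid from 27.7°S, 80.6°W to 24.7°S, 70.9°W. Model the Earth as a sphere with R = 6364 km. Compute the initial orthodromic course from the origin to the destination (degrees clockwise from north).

N = sin Δλ·cos φ₂ = +0.1531;  D = cos φ₁ sin φ₂ − sin φ₁ cos φ₂ cos Δλ = +0.0463
initial course = atan2(N, D) = 73.17°

73.2°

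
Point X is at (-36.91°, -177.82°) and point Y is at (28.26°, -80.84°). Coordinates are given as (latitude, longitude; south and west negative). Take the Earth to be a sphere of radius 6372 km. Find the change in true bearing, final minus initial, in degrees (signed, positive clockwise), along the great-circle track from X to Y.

At departure: θ₁ = atan2(sin Δλ cos φ₂, cos φ₁ sin φ₂ − sin φ₁ cos φ₂ cos Δλ) = 70.23°
At arrival: θ₂ = atan2(sin Δλ cos φ₁, −cos φ₂ sin φ₁ + sin φ₂ cos φ₁ cos Δλ) = 58.68°
Δθ = θ₂ − θ₁ = -11.5°

-11.5°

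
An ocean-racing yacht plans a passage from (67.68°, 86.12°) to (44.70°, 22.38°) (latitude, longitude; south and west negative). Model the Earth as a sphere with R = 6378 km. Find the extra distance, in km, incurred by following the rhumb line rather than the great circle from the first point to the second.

168 km

Great circle: cos σ = sin φ₁ sin φ₂ + cos φ₁ cos φ₂ cos Δλ,  σ = 0.6917 rad → d_gc = 4412.0 km
Rhumb line: Δψ = -0.7491, q = Δφ/Δψ = 0.5354, d_rh = R√(Δφ²+q²Δλ²) = 4579.7 km
Excess = 4579.7 − 4412.0 = 167.7 ≈ 168 km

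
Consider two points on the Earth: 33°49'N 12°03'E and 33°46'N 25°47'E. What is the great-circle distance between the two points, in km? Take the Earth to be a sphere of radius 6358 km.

1266 km

cos σ = sin φ₁ sin φ₂ + cos φ₁ cos φ₂ cos Δλ
      = sin(33.82°)sin(33.77°) + cos(33.82°)cos(33.77°)cos(13.73°) = 0.9803
σ = 11.405° → d = Rσ = 6358·0.19905 = 1266 km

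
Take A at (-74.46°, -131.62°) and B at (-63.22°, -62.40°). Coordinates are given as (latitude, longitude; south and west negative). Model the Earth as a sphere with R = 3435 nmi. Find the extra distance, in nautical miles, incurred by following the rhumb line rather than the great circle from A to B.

Great circle: cos σ = sin φ₁ sin φ₂ + cos φ₁ cos φ₂ cos Δλ,  σ = 0.4442 rad → d_gc = 1526.0 nmi
Rhumb line: Δψ = +0.5565, q = Δφ/Δψ = 0.3525, d_rh = R√(Δφ²+q²Δλ²) = 1610.6 nmi
Excess = 1610.6 − 1526.0 = 84.6 ≈ 85 nmi

85 nmi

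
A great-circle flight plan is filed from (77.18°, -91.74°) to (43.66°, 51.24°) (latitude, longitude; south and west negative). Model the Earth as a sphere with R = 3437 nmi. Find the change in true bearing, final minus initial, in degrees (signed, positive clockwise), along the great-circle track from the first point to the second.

At departure: θ₁ = atan2(sin Δλ cos φ₂, cos φ₁ sin φ₂ − sin φ₁ cos φ₂ cos Δλ) = 31.30°
At arrival: θ₂ = atan2(sin Δλ cos φ₁, −cos φ₂ sin φ₁ + sin φ₂ cos φ₁ cos Δλ) = 170.83°
Δθ = θ₂ − θ₁ = +139.5°

+139.5°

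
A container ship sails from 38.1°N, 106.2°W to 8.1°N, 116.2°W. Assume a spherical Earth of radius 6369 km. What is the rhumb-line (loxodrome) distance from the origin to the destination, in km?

3483 km

Δψ = ln[tan(π/4+φ₂/2)/tan(π/4+φ₁/2)] = -0.5784;  Δφ = -0.5236 rad,  Δλ = -0.1745 rad
q = Δφ/Δψ = 0.9053
d = R·√(Δφ² + q²Δλ²) = 6369·0.54692 = 3483 km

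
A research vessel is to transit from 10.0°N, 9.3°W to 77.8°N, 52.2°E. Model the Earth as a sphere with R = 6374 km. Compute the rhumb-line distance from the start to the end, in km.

8504 km

Δψ = ln[tan(π/4+φ₂/2)/tan(π/4+φ₁/2)] = +2.0607;  Δφ = +1.1833 rad,  Δλ = +1.0734 rad
q = Δφ/Δψ = 0.5742
d = R·√(Δφ² + q²Δλ²) = 6374·1.33424 = 8504 km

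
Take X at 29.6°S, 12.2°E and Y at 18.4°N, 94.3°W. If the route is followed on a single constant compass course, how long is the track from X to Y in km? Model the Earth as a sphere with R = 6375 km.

Δψ = ln[tan(π/4+φ₂/2)/tan(π/4+φ₁/2)] = +0.8681;  Δφ = +0.8378 rad,  Δλ = -1.8588 rad
q = Δφ/Δψ = 0.9651
d = R·√(Δφ² + q²Δλ²) = 6375·1.97985 = 12622 km

12622 km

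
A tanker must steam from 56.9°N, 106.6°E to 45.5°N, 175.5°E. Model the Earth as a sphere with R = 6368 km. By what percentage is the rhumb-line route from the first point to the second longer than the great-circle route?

Great circle: σ = 0.7447 rad → d_gc = Rσ = 4742.2 km
Rhumb: Δφ = -0.1990, Δλ = +1.2025, Δψ = -0.3197, q = Δφ/Δψ = 0.6223 → d_rh = R√(Δφ²+q²Δλ²) = 4931.3 km
Excess = (4931.3 − 4742.2) / 4742.2 = 189.1 / 4742.2 = 3.99% ≈ 4.0%

4.0%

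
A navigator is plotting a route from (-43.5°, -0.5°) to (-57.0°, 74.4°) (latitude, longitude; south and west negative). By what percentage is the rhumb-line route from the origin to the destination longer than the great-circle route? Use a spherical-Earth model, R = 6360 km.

Great circle: σ = 0.8227 rad → d_gc = Rσ = 5232.6 km
Rhumb: Δφ = -0.2356, Δλ = +1.3073, Δψ = -0.3719, q = Δφ/Δψ = 0.6336 → d_rh = R√(Δφ²+q²Δλ²) = 5477.1 km
Excess = (5477.1 − 5232.6) / 5232.6 = 244.5 / 5232.6 = 4.67% ≈ 4.7%

4.7%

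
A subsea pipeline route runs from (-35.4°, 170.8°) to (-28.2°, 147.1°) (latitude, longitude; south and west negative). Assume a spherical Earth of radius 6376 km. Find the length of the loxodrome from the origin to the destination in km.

2378 km

Δψ = ln[tan(π/4+φ₂/2)/tan(π/4+φ₁/2)] = +0.1480;  Δφ = +0.1257 rad,  Δλ = -0.4136 rad
q = Δφ/Δψ = 0.8489
d = R·√(Δφ² + q²Δλ²) = 6376·0.37295 = 2378 km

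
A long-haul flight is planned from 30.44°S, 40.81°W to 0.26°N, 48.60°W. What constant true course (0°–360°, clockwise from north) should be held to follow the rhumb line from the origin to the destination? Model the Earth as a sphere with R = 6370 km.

Δψ = ln[tan(π/4+φ₂/2)/tan(π/4+φ₁/2)] = +0.5627
Δλ = -0.1360 rad (taken the short way round)
course = atan2(Δλ, Δψ) = 346.42°

346.4°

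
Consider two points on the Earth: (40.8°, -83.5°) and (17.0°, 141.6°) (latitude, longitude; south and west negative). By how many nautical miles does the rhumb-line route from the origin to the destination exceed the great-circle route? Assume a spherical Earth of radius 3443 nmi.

Great circle: cos σ = sin φ₁ sin φ₂ + cos φ₁ cos φ₂ cos Δλ,  σ = 1.8965 rad → d_gc = 6529.6 nmi
Rhumb line: Δψ = -0.4801, q = Δφ/Δψ = 0.8652, d_rh = R√(Δφ²+q²Δλ²) = 7158.2 nmi
Excess = 7158.2 − 6529.6 = 628.6 ≈ 629 nmi

629 nmi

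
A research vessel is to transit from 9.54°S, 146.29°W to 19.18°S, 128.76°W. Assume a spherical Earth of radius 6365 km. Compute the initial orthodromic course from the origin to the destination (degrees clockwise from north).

N = sin Δλ·cos φ₂ = +0.2845;  D = cos φ₁ sin φ₂ − sin φ₁ cos φ₂ cos Δλ = -0.1747
initial course = atan2(N, D) = 121.56°

121.6°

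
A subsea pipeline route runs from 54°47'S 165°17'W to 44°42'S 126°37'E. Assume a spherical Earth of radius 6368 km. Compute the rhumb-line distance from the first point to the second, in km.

4995 km

Rhumb course C = atan2(Δλ, Δψ) with Δψ = ln[tan(π/4+φ₂/2)/tan(π/4+φ₁/2)] = +0.2737, Δλ = -1.1886 → C = 282.97°
d = R·|Δφ| / |cos C| = 6368·0.17599 / 0.22438 = 4995 km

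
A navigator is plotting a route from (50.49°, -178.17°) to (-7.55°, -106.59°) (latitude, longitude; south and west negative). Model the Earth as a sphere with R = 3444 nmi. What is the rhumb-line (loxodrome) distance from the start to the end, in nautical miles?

Rhumb course C = atan2(Δλ, Δψ) with Δψ = ln[tan(π/4+φ₂/2)/tan(π/4+φ₁/2)] = -1.1562, Δλ = +1.2493 → C = 132.78°
d = R·|Δφ| / |cos C| = 3444·1.01299 / 0.67923 = 5136 nmi

5136 nmi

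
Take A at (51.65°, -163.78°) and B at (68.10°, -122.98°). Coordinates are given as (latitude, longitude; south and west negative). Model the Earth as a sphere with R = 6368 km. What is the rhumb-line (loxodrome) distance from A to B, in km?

2876 km

Δψ = ln[tan(π/4+φ₂/2)/tan(π/4+φ₁/2)] = +0.5863;  Δφ = +0.2871 rad,  Δλ = +0.7121 rad
q = Δφ/Δψ = 0.4897
d = R·√(Δφ² + q²Δλ²) = 6368·0.45168 = 2876 km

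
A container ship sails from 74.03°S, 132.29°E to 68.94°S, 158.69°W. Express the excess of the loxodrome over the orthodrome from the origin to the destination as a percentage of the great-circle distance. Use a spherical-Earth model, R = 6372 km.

Great circle: σ = 0.3693 rad → d_gc = Rσ = 2353.1 km
Rhumb: Δφ = +0.0888, Δλ = +1.2046, Δψ = +0.2815, q = Δφ/Δψ = 0.3156 → d_rh = R√(Δφ²+q²Δλ²) = 2487.6 km
Excess = (2487.6 − 2353.1) / 2353.1 = 134.5 / 2353.1 = 5.72% ≈ 5.7%

5.7%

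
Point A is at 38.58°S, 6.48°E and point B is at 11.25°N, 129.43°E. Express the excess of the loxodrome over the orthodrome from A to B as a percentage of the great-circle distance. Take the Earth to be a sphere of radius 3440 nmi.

2.4%

Great circle: σ = 2.1397 rad → d_gc = Rσ = 7360.5 nmi
Rhumb: Δφ = +0.8697, Δλ = +2.1459, Δψ = +0.9285, q = Δφ/Δψ = 0.9367 → d_rh = R√(Δφ²+q²Δλ²) = 7533.8 nmi
Excess = (7533.8 − 7360.5) / 7360.5 = 173.3 / 7360.5 = 2.354% ≈ 2.4%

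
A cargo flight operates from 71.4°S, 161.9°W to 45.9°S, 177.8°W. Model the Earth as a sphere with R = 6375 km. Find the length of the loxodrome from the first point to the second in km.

Rhumb course C = atan2(Δλ, Δψ) with Δψ = ln[tan(π/4+φ₂/2)/tan(π/4+φ₁/2)] = +0.9056, Δλ = -0.2775 → C = 342.96°
d = R·|Δφ| / |cos C| = 6375·0.44506 / 0.95612 = 2967 km

2967 km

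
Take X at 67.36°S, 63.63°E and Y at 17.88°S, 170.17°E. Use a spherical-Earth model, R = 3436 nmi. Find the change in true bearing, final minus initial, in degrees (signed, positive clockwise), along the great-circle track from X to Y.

At departure: θ₁ = atan2(sin Δλ cos φ₂, cos φ₁ sin φ₂ − sin φ₁ cos φ₂ cos Δλ) = 111.98°
At arrival: θ₂ = atan2(sin Δλ cos φ₁, −cos φ₂ sin φ₁ + sin φ₂ cos φ₁ cos Δλ) = 22.03°
Δθ = θ₂ − θ₁ = -90.0°

-90.0°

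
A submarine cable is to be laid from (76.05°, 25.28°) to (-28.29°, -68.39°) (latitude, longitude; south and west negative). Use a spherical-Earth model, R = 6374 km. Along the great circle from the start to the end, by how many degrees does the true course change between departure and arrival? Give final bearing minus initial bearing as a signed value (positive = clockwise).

At departure: θ₁ = atan2(sin Δλ cos φ₂, cos φ₁ sin φ₂ − sin φ₁ cos φ₂ cos Δλ) = 266.12°
At arrival: θ₂ = atan2(sin Δλ cos φ₁, −cos φ₂ sin φ₁ + sin φ₂ cos φ₁ cos Δλ) = 195.85°
Δθ = θ₂ − θ₁ = -70.3°

-70.3°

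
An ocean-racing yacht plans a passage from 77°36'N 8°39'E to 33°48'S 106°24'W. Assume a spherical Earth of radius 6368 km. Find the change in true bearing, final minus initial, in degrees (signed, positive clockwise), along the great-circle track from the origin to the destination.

-92.2°

At departure: θ₁ = atan2(sin Δλ cos φ₂, cos φ₁ sin φ₂ − sin φ₁ cos φ₂ cos Δλ) = 286.58°
At arrival: θ₂ = atan2(sin Δλ cos φ₁, −cos φ₂ sin φ₁ + sin φ₂ cos φ₁ cos Δλ) = 194.34°
Δθ = θ₂ − θ₁ = -92.2°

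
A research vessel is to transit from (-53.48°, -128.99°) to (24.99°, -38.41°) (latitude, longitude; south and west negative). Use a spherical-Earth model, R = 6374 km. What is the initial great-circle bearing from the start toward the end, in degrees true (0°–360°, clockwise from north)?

N = sin Δλ·cos φ₂ = +0.9063;  D = cos φ₁ sin φ₂ − sin φ₁ cos φ₂ cos Δλ = +0.2440
initial course = atan2(N, D) = 74.93°

74.9°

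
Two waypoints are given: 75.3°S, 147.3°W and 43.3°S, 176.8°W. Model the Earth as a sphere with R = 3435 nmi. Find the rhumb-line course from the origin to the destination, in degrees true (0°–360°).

Meridional parts: M(φ₁)=-2.0480, M(φ₂)=-0.8400 → ΔM = +1.2080;  Δλ = -0.5149 rad
tan C = Δλ / ΔM = -0.4262 → C = 336.92°

336.9°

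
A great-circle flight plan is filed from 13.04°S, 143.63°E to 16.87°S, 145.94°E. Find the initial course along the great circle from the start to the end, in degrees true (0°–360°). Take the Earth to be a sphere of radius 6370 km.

150.1°

N = sin Δλ·cos φ₂ = +0.0386;  D = cos φ₁ sin φ₂ − sin φ₁ cos φ₂ cos Δλ = -0.0670
initial course = atan2(N, D) = 150.06°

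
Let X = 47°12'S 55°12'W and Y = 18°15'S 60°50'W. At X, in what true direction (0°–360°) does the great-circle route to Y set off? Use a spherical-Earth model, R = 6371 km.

349.0°

N = sin Δλ·cos φ₂ = -0.0932;  D = cos φ₁ sin φ₂ − sin φ₁ cos φ₂ cos Δλ = +0.4807
initial course = atan2(N, D) = 349.02°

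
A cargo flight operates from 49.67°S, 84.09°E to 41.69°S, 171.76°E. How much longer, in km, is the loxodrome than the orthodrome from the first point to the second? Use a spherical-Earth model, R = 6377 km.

Great circle: cos σ = sin φ₁ sin φ₂ + cos φ₁ cos φ₂ cos Δλ,  σ = 1.0161 rad → d_gc = 6479.8 km
Rhumb line: Δψ = +0.1998, q = Δφ/Δψ = 0.6969, d_rh = R√(Δφ²+q²Δλ²) = 6858.0 km
Excess = 6858.0 − 6479.8 = 378.2 ≈ 378 km

378 km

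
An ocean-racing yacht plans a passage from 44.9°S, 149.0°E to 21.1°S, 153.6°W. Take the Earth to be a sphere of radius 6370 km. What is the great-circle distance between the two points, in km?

5826 km

Haversine: a = sin²(Δφ/2)+cos φ₁ cos φ₂ sin²(Δλ/2) = 0.19492;  σ = 2·atan2(√a,√(1−a))
σ = 52.399° → d = Rσ = 6370·0.91454 = 5826 km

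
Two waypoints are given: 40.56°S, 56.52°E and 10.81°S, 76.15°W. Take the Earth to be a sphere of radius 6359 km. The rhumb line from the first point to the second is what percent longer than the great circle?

Great circle: σ = 1.9647 rad → d_gc = Rσ = 12493.8 km
Rhumb: Δφ = +0.5192, Δλ = -2.3155, Δψ = +0.5859, q = Δφ/Δψ = 0.8862 → d_rh = R√(Δφ²+q²Δλ²) = 13459.9 km
Excess = (13459.9 − 12493.8) / 12493.8 = 966.1 / 12493.8 = 7.73% ≈ 7.7%

7.7%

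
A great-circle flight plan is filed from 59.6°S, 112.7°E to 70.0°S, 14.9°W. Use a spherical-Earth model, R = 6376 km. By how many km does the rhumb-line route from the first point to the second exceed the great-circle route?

1045 km

Great circle: cos σ = sin φ₁ sin φ₂ + cos φ₁ cos φ₂ cos Δλ,  σ = 0.7885 rad → d_gc = 5027.6 km
Rhumb line: Δψ = -0.4323, q = Δφ/Δψ = 0.4198, d_rh = R√(Δφ²+q²Δλ²) = 6072.9 km
Excess = 6072.9 − 5027.6 = 1045.3 ≈ 1045 km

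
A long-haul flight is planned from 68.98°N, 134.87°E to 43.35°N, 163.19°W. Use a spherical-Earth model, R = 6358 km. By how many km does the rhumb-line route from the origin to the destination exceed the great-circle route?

160 km

Great circle: cos σ = sin φ₁ sin φ₂ + cos φ₁ cos φ₂ cos Δλ,  σ = 0.7021 rad → d_gc = 4464.1 km
Rhumb line: Δψ = -0.8434, q = Δφ/Δψ = 0.5304, d_rh = R√(Δφ²+q²Δλ²) = 4623.8 km
Excess = 4623.8 − 4464.1 = 159.7 ≈ 160 km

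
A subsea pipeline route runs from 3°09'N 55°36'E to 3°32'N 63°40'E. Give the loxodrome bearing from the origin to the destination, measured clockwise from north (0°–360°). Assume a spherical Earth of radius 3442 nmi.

Meridional parts: M(φ₁)=+0.0550, M(φ₂)=+0.0617 → ΔM = +0.0067;  Δλ = +0.1408 rad
tan C = Δλ / ΔM = +21.0077 → C = 87.27°

87.3°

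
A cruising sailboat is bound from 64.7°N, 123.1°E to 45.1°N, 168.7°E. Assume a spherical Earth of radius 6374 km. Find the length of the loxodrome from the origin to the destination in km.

3583 km

Rhumb course C = atan2(Δλ, Δψ) with Δψ = ln[tan(π/4+φ₂/2)/tan(π/4+φ₁/2)] = -0.6103, Δλ = +0.7959 → C = 127.48°
d = R·|Δφ| / |cos C| = 6374·0.34208 / 0.60851 = 3583 km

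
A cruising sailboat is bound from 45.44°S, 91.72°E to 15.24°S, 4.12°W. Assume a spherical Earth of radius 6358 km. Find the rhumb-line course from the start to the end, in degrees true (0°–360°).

290.4°

Meridional parts: M(φ₁)=-0.8923, M(φ₂)=-0.2692 → ΔM = +0.6231;  Δλ = -1.6727 rad
tan C = Δλ / ΔM = -2.6845 → C = 290.43°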